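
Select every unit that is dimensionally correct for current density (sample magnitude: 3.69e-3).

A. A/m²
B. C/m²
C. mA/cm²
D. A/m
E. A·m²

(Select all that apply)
A, C

current density has SI base units: A / m^2

Checking each option against A / m^2:
  A. A/m²: ✓ matches
  B. C/m²: ✗ does not match
  C. mA/cm²: ✓ matches
  D. A/m: ✗ does not match
  E. A·m²: ✗ does not match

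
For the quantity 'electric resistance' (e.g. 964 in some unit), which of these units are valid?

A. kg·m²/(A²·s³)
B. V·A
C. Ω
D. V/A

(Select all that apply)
A, C, D

electric resistance has SI base units: kg * m^2 / (A^2 * s^3)

Checking each option against kg * m^2 / (A^2 * s^3):
  A. kg·m²/(A²·s³): ✓ matches
  B. V·A: ✗ does not match
  C. Ω: ✓ matches
  D. V/A: ✓ matches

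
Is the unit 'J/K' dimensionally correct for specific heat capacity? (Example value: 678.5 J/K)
No

specific heat capacity has SI base units: m^2 / (s^2 * K)
J/K does NOT reduce to m^2 / (s^2 * K); a valid unit for specific heat capacity would be e.g. J/(kg·K).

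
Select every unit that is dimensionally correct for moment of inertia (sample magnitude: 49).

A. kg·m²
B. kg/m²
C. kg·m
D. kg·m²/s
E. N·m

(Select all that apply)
A

moment of inertia has SI base units: kg * m^2

Checking each option against kg * m^2:
  A. kg·m²: ✓ matches
  B. kg/m²: ✗ does not match
  C. kg·m: ✗ does not match
  D. kg·m²/s: ✗ does not match
  E. N·m: ✗ does not match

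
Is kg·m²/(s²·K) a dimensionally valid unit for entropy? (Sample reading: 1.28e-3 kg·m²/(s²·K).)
Yes

entropy has SI base units: kg * m^2 / (s^2 * K)
kg·m²/(s²·K) reduces to the same SI base units, so it is a valid unit for entropy.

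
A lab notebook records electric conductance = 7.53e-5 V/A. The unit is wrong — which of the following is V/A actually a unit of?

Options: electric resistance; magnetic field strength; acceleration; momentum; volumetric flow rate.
electric resistance

electric conductance should have units dimensionally equivalent to A^2 * s^3 / (kg * m^2) (e.g. S).
The given unit 'V/A' reduces to kg * m^2 / (A^2 * s^3). Of the listed options, that is the dimensionality of electric resistance.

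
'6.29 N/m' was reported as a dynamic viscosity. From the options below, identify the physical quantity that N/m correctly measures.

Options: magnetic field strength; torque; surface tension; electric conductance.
surface tension

dynamic viscosity should have units dimensionally equivalent to kg / (m * s) (e.g. Pa·s).
The given unit 'N/m' reduces to kg / s^2. Of the listed options, that is the dimensionality of surface tension.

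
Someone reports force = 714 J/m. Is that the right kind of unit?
Yes

force has SI base units: kg * m / s^2
J/m reduces to the same SI base units, so it is a valid unit for force.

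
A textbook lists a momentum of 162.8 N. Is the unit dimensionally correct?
No

momentum has SI base units: kg * m / s
N does NOT reduce to kg * m / s; a valid unit for momentum would be e.g. kg·m/s.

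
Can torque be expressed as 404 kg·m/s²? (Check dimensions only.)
No

torque has SI base units: kg * m^2 / s^2
kg·m/s² does NOT reduce to kg * m^2 / s^2; a valid unit for torque would be e.g. N·m.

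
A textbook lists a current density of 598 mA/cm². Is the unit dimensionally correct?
Yes

current density has SI base units: A / m^2
mA/cm² reduces to the same SI base units, so it is a valid unit for current density.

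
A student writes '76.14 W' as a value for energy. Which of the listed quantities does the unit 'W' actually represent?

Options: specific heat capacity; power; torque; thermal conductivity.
power

energy should have units dimensionally equivalent to kg * m^2 / s^2 (e.g. J).
The given unit 'W' reduces to kg * m^2 / s^3. Of the listed options, that is the dimensionality of power.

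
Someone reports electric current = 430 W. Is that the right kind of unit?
No

electric current has SI base units: A
W does NOT reduce to A; a valid unit for electric current would be e.g. A.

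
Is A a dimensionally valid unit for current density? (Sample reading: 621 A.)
No

current density has SI base units: A / m^2
A does NOT reduce to A / m^2; a valid unit for current density would be e.g. A/m².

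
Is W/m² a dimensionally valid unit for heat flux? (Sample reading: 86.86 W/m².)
Yes

heat flux has SI base units: kg / s^3
W/m² reduces to the same SI base units, so it is a valid unit for heat flux.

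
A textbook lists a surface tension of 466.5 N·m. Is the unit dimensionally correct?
No

surface tension has SI base units: kg / s^2
N·m does NOT reduce to kg / s^2; a valid unit for surface tension would be e.g. N/m.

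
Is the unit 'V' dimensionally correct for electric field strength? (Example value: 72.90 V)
No

electric field strength has SI base units: kg * m / (A * s^3)
V does NOT reduce to kg * m / (A * s^3); a valid unit for electric field strength would be e.g. V/m.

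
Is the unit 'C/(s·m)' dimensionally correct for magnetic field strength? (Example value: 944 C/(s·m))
Yes

magnetic field strength has SI base units: A / m
C/(s·m) reduces to the same SI base units, so it is a valid unit for magnetic field strength.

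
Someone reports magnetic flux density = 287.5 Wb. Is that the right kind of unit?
No

magnetic flux density has SI base units: kg / (A * s^2)
Wb does NOT reduce to kg / (A * s^2); a valid unit for magnetic flux density would be e.g. T.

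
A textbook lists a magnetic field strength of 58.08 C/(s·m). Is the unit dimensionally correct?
Yes

magnetic field strength has SI base units: A / m
C/(s·m) reduces to the same SI base units, so it is a valid unit for magnetic field strength.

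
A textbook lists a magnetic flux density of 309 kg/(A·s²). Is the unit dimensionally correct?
Yes

magnetic flux density has SI base units: kg / (A * s^2)
kg/(A·s²) reduces to the same SI base units, so it is a valid unit for magnetic flux density.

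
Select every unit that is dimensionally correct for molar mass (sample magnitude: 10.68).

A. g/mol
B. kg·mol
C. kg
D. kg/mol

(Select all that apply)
A, D

molar mass has SI base units: kg / mol

Checking each option against kg / mol:
  A. g/mol: ✓ matches
  B. kg·mol: ✗ does not match
  C. kg: ✗ does not match
  D. kg/mol: ✓ matches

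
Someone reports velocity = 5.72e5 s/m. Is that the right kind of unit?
No

velocity has SI base units: m / s
s/m does NOT reduce to m / s; a valid unit for velocity would be e.g. m/s.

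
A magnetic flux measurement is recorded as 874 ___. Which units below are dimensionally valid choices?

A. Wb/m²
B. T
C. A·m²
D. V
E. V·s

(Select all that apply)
E

magnetic flux has SI base units: kg * m^2 / (A * s^2)

Checking each option against kg * m^2 / (A * s^2):
  A. Wb/m²: ✗ does not match
  B. T: ✗ does not match
  C. A·m²: ✗ does not match
  D. V: ✗ does not match
  E. V·s: ✓ matches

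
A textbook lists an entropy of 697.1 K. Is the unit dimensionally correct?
No

entropy has SI base units: kg * m^2 / (s^2 * K)
K does NOT reduce to kg * m^2 / (s^2 * K); a valid unit for entropy would be e.g. J/K.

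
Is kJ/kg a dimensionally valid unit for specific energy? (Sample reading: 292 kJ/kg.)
Yes

specific energy has SI base units: m^2 / s^2
kJ/kg reduces to the same SI base units, so it is a valid unit for specific energy.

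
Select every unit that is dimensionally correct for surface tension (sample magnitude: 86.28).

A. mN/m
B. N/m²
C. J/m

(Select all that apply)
A

surface tension has SI base units: kg / s^2

Checking each option against kg / s^2:
  A. mN/m: ✓ matches
  B. N/m²: ✗ does not match
  C. J/m: ✗ does not match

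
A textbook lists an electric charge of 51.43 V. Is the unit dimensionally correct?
No

electric charge has SI base units: A * s
V does NOT reduce to A * s; a valid unit for electric charge would be e.g. C.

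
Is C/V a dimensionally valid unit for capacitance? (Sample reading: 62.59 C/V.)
Yes

capacitance has SI base units: A^2 * s^4 / (kg * m^2)
C/V reduces to the same SI base units, so it is a valid unit for capacitance.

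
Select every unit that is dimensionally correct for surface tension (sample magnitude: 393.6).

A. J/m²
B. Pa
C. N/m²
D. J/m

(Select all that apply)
A

surface tension has SI base units: kg / s^2

Checking each option against kg / s^2:
  A. J/m²: ✓ matches
  B. Pa: ✗ does not match
  C. N/m²: ✗ does not match
  D. J/m: ✗ does not match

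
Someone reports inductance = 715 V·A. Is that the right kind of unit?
No

inductance has SI base units: kg * m^2 / (A^2 * s^2)
V·A does NOT reduce to kg * m^2 / (A^2 * s^2); a valid unit for inductance would be e.g. H.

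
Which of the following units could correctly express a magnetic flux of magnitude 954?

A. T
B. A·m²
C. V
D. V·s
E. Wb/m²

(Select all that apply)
D

magnetic flux has SI base units: kg * m^2 / (A * s^2)

Checking each option against kg * m^2 / (A * s^2):
  A. T: ✗ does not match
  B. A·m²: ✗ does not match
  C. V: ✗ does not match
  D. V·s: ✓ matches
  E. Wb/m²: ✗ does not match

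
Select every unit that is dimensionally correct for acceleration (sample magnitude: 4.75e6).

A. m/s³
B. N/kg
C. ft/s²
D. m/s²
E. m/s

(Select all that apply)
B, C, D

acceleration has SI base units: m / s^2

Checking each option against m / s^2:
  A. m/s³: ✗ does not match
  B. N/kg: ✓ matches
  C. ft/s²: ✓ matches
  D. m/s²: ✓ matches
  E. m/s: ✗ does not match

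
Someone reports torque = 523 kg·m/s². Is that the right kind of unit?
No

torque has SI base units: kg * m^2 / s^2
kg·m/s² does NOT reduce to kg * m^2 / s^2; a valid unit for torque would be e.g. N·m.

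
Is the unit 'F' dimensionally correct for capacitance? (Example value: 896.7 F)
Yes

capacitance has SI base units: A^2 * s^4 / (kg * m^2)
F reduces to the same SI base units, so it is a valid unit for capacitance.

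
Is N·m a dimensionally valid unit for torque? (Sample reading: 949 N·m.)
Yes

torque has SI base units: kg * m^2 / s^2
N·m reduces to the same SI base units, so it is a valid unit for torque.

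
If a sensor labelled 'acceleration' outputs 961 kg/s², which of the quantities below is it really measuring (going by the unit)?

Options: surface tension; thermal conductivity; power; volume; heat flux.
surface tension

acceleration should have units dimensionally equivalent to m / s^2 (e.g. m/s²).
The given unit 'kg/s²' reduces to kg / s^2. Of the listed options, that is the dimensionality of surface tension.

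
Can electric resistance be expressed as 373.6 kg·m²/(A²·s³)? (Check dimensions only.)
Yes

electric resistance has SI base units: kg * m^2 / (A^2 * s^3)
kg·m²/(A²·s³) reduces to the same SI base units, so it is a valid unit for electric resistance.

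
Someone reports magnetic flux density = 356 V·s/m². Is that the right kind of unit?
Yes

magnetic flux density has SI base units: kg / (A * s^2)
V·s/m² reduces to the same SI base units, so it is a valid unit for magnetic flux density.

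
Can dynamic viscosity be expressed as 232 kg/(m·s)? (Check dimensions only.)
Yes

dynamic viscosity has SI base units: kg / (m * s)
kg/(m·s) reduces to the same SI base units, so it is a valid unit for dynamic viscosity.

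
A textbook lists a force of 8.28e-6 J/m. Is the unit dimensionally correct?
Yes

force has SI base units: kg * m / s^2
J/m reduces to the same SI base units, so it is a valid unit for force.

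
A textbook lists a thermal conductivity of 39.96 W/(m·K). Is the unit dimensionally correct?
Yes

thermal conductivity has SI base units: kg * m / (s^3 * K)
W/(m·K) reduces to the same SI base units, so it is a valid unit for thermal conductivity.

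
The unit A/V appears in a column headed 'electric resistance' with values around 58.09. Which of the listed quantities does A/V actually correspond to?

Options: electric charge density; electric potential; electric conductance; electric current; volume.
electric conductance

electric resistance should have units dimensionally equivalent to kg * m^2 / (A^2 * s^3) (e.g. Ω).
The given unit 'A/V' reduces to A^2 * s^3 / (kg * m^2). Of the listed options, that is the dimensionality of electric conductance.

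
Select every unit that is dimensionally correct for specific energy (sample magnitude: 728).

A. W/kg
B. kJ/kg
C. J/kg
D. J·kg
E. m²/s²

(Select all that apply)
B, C, E

specific energy has SI base units: m^2 / s^2

Checking each option against m^2 / s^2:
  A. W/kg: ✗ does not match
  B. kJ/kg: ✓ matches
  C. J/kg: ✓ matches
  D. J·kg: ✗ does not match
  E. m²/s²: ✓ matches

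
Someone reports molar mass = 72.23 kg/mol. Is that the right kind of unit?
Yes

molar mass has SI base units: kg / mol
kg/mol reduces to the same SI base units, so it is a valid unit for molar mass.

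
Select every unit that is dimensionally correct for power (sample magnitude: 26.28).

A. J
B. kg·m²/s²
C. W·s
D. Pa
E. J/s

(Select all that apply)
E

power has SI base units: kg * m^2 / s^3

Checking each option against kg * m^2 / s^3:
  A. J: ✗ does not match
  B. kg·m²/s²: ✗ does not match
  C. W·s: ✗ does not match
  D. Pa: ✗ does not match
  E. J/s: ✓ matches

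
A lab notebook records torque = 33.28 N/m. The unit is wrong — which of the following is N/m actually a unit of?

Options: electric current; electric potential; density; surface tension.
surface tension

torque should have units dimensionally equivalent to kg * m^2 / s^2 (e.g. N·m).
The given unit 'N/m' reduces to kg / s^2. Of the listed options, that is the dimensionality of surface tension.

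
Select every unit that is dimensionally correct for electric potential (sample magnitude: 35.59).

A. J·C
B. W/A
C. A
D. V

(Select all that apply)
B, D

electric potential has SI base units: kg * m^2 / (A * s^3)

Checking each option against kg * m^2 / (A * s^3):
  A. J·C: ✗ does not match
  B. W/A: ✓ matches
  C. A: ✗ does not match
  D. V: ✓ matches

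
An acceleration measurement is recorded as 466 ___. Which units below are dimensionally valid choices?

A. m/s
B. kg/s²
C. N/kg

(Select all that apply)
C

acceleration has SI base units: m / s^2

Checking each option against m / s^2:
  A. m/s: ✗ does not match
  B. kg/s²: ✗ does not match
  C. N/kg: ✓ matches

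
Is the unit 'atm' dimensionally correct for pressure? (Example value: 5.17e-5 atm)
Yes

pressure has SI base units: kg / (m * s^2)
atm reduces to the same SI base units, so it is a valid unit for pressure.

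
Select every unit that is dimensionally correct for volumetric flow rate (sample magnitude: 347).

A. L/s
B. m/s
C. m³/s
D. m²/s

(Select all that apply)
A, C

volumetric flow rate has SI base units: m^3 / s

Checking each option against m^3 / s:
  A. L/s: ✓ matches
  B. m/s: ✗ does not match
  C. m³/s: ✓ matches
  D. m²/s: ✗ does not match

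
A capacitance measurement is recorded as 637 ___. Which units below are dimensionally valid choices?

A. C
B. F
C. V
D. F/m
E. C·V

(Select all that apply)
B

capacitance has SI base units: A^2 * s^4 / (kg * m^2)

Checking each option against A^2 * s^4 / (kg * m^2):
  A. C: ✗ does not match
  B. F: ✓ matches
  C. V: ✗ does not match
  D. F/m: ✗ does not match
  E. C·V: ✗ does not match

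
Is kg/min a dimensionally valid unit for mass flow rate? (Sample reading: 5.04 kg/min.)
Yes

mass flow rate has SI base units: kg / s
kg/min reduces to the same SI base units, so it is a valid unit for mass flow rate.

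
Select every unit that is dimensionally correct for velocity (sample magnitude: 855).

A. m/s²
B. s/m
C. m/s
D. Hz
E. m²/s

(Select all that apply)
C

velocity has SI base units: m / s

Checking each option against m / s:
  A. m/s²: ✗ does not match
  B. s/m: ✗ does not match
  C. m/s: ✓ matches
  D. Hz: ✗ does not match
  E. m²/s: ✗ does not match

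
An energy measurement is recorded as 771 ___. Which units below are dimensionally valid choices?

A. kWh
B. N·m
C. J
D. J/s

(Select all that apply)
A, B, C

energy has SI base units: kg * m^2 / s^2

Checking each option against kg * m^2 / s^2:
  A. kWh: ✓ matches
  B. N·m: ✓ matches
  C. J: ✓ matches
  D. J/s: ✗ does not match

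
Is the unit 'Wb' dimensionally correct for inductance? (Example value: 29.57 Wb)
No

inductance has SI base units: kg * m^2 / (A^2 * s^2)
Wb does NOT reduce to kg * m^2 / (A^2 * s^2); a valid unit for inductance would be e.g. H.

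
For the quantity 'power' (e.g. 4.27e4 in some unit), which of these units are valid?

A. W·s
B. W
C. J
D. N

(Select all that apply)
B

power has SI base units: kg * m^2 / s^3

Checking each option against kg * m^2 / s^3:
  A. W·s: ✗ does not match
  B. W: ✓ matches
  C. J: ✗ does not match
  D. N: ✗ does not match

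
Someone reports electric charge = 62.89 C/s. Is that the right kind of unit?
No

electric charge has SI base units: A * s
C/s does NOT reduce to A * s; a valid unit for electric charge would be e.g. C.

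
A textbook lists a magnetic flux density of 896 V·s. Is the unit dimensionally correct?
No

magnetic flux density has SI base units: kg / (A * s^2)
V·s does NOT reduce to kg / (A * s^2); a valid unit for magnetic flux density would be e.g. T.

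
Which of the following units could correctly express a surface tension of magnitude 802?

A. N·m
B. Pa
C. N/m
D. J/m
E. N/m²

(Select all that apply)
C

surface tension has SI base units: kg / s^2

Checking each option against kg / s^2:
  A. N·m: ✗ does not match
  B. Pa: ✗ does not match
  C. N/m: ✓ matches
  D. J/m: ✗ does not match
  E. N/m²: ✗ does not match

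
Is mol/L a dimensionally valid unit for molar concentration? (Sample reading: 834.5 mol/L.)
Yes

molar concentration has SI base units: mol / m^3
mol/L reduces to the same SI base units, so it is a valid unit for molar concentration.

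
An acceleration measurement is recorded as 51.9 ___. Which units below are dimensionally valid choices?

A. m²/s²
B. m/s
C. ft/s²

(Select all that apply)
C

acceleration has SI base units: m / s^2

Checking each option against m / s^2:
  A. m²/s²: ✗ does not match
  B. m/s: ✗ does not match
  C. ft/s²: ✓ matches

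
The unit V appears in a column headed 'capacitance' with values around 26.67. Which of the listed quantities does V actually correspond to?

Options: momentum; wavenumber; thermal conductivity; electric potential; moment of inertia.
electric potential

capacitance should have units dimensionally equivalent to A^2 * s^4 / (kg * m^2) (e.g. F).
The given unit 'V' reduces to kg * m^2 / (A * s^3). Of the listed options, that is the dimensionality of electric potential.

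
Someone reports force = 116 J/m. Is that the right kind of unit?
Yes

force has SI base units: kg * m / s^2
J/m reduces to the same SI base units, so it is a valid unit for force.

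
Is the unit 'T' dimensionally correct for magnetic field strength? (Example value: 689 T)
No

magnetic field strength has SI base units: A / m
T does NOT reduce to A / m; a valid unit for magnetic field strength would be e.g. A/m.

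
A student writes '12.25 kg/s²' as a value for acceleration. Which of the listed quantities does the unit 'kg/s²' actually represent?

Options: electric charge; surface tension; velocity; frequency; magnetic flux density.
surface tension

acceleration should have units dimensionally equivalent to m / s^2 (e.g. m/s²).
The given unit 'kg/s²' reduces to kg / s^2. Of the listed options, that is the dimensionality of surface tension.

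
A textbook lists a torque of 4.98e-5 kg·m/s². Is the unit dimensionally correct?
No

torque has SI base units: kg * m^2 / s^2
kg·m/s² does NOT reduce to kg * m^2 / s^2; a valid unit for torque would be e.g. N·m.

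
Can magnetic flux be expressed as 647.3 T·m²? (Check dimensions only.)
Yes

magnetic flux has SI base units: kg * m^2 / (A * s^2)
T·m² reduces to the same SI base units, so it is a valid unit for magnetic flux.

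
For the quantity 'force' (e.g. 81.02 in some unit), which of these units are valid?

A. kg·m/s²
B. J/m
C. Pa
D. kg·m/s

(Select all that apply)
A, B

force has SI base units: kg * m / s^2

Checking each option against kg * m / s^2:
  A. kg·m/s²: ✓ matches
  B. J/m: ✓ matches
  C. Pa: ✗ does not match
  D. kg·m/s: ✗ does not match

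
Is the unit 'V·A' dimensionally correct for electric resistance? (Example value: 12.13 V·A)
No

electric resistance has SI base units: kg * m^2 / (A^2 * s^3)
V·A does NOT reduce to kg * m^2 / (A^2 * s^3); a valid unit for electric resistance would be e.g. Ω.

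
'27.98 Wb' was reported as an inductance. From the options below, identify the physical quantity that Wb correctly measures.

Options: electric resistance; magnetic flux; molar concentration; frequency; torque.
magnetic flux

inductance should have units dimensionally equivalent to kg * m^2 / (A^2 * s^2) (e.g. H).
The given unit 'Wb' reduces to kg * m^2 / (A * s^2). Of the listed options, that is the dimensionality of magnetic flux.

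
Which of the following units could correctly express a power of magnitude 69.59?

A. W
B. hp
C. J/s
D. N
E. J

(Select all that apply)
A, B, C

power has SI base units: kg * m^2 / s^3

Checking each option against kg * m^2 / s^3:
  A. W: ✓ matches
  B. hp: ✓ matches
  C. J/s: ✓ matches
  D. N: ✗ does not match
  E. J: ✗ does not match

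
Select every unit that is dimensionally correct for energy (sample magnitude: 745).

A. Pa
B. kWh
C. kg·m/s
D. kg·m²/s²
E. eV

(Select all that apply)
B, D, E

energy has SI base units: kg * m^2 / s^2

Checking each option against kg * m^2 / s^2:
  A. Pa: ✗ does not match
  B. kWh: ✓ matches
  C. kg·m/s: ✗ does not match
  D. kg·m²/s²: ✓ matches
  E. eV: ✓ matches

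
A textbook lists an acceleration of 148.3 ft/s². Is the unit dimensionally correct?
Yes

acceleration has SI base units: m / s^2
ft/s² reduces to the same SI base units, so it is a valid unit for acceleration.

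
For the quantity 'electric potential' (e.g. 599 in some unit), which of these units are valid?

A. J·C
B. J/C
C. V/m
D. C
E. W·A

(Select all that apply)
B

electric potential has SI base units: kg * m^2 / (A * s^3)

Checking each option against kg * m^2 / (A * s^3):
  A. J·C: ✗ does not match
  B. J/C: ✓ matches
  C. V/m: ✗ does not match
  D. C: ✗ does not match
  E. W·A: ✗ does not match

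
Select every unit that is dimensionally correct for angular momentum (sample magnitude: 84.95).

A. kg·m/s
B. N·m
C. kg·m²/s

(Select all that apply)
C

angular momentum has SI base units: kg * m^2 / s

Checking each option against kg * m^2 / s:
  A. kg·m/s: ✗ does not match
  B. N·m: ✗ does not match
  C. kg·m²/s: ✓ matches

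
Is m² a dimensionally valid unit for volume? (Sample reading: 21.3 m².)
No

volume has SI base units: m^3
m² does NOT reduce to m^3; a valid unit for volume would be e.g. m³.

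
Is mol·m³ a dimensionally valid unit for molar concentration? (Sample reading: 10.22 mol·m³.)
No

molar concentration has SI base units: mol / m^3
mol·m³ does NOT reduce to mol / m^3; a valid unit for molar concentration would be e.g. mol/m³.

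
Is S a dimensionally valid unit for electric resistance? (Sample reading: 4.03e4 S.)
No

electric resistance has SI base units: kg * m^2 / (A^2 * s^3)
S does NOT reduce to kg * m^2 / (A^2 * s^3); a valid unit for electric resistance would be e.g. Ω.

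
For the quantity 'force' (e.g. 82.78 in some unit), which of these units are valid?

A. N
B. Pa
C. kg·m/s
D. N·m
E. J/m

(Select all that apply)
A, E

force has SI base units: kg * m / s^2

Checking each option against kg * m / s^2:
  A. N: ✓ matches
  B. Pa: ✗ does not match
  C. kg·m/s: ✗ does not match
  D. N·m: ✗ does not match
  E. J/m: ✓ matches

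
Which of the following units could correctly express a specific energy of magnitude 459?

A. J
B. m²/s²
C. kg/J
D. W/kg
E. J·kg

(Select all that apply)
B

specific energy has SI base units: m^2 / s^2

Checking each option against m^2 / s^2:
  A. J: ✗ does not match
  B. m²/s²: ✓ matches
  C. kg/J: ✗ does not match
  D. W/kg: ✗ does not match
  E. J·kg: ✗ does not match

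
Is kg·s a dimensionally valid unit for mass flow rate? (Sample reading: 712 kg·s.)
No

mass flow rate has SI base units: kg / s
kg·s does NOT reduce to kg / s; a valid unit for mass flow rate would be e.g. kg/s.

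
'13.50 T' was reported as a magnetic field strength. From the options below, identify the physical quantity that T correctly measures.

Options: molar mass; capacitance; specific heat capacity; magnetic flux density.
magnetic flux density

magnetic field strength should have units dimensionally equivalent to A / m (e.g. A/m).
The given unit 'T' reduces to kg / (A * s^2). Of the listed options, that is the dimensionality of magnetic flux density.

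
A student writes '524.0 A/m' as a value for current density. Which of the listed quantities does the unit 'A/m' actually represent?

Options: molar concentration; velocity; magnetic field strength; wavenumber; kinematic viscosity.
magnetic field strength

current density should have units dimensionally equivalent to A / m^2 (e.g. A/m²).
The given unit 'A/m' reduces to A / m. Of the listed options, that is the dimensionality of magnetic field strength.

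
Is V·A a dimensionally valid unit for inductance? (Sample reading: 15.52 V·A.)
No

inductance has SI base units: kg * m^2 / (A^2 * s^2)
V·A does NOT reduce to kg * m^2 / (A^2 * s^2); a valid unit for inductance would be e.g. H.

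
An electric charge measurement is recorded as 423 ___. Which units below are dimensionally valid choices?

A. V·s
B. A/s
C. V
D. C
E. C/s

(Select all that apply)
D

electric charge has SI base units: A * s

Checking each option against A * s:
  A. V·s: ✗ does not match
  B. A/s: ✗ does not match
  C. V: ✗ does not match
  D. C: ✓ matches
  E. C/s: ✗ does not match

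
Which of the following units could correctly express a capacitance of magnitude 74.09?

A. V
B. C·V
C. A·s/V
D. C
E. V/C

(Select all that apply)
C

capacitance has SI base units: A^2 * s^4 / (kg * m^2)

Checking each option against A^2 * s^4 / (kg * m^2):
  A. V: ✗ does not match
  B. C·V: ✗ does not match
  C. A·s/V: ✓ matches
  D. C: ✗ does not match
  E. V/C: ✗ does not match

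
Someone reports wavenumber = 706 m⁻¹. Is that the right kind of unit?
Yes

wavenumber has SI base units: 1 / m
m⁻¹ reduces to the same SI base units, so it is a valid unit for wavenumber.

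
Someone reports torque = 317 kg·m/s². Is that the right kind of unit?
No

torque has SI base units: kg * m^2 / s^2
kg·m/s² does NOT reduce to kg * m^2 / s^2; a valid unit for torque would be e.g. N·m.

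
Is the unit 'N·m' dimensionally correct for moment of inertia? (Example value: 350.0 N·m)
No

moment of inertia has SI base units: kg * m^2
N·m does NOT reduce to kg * m^2; a valid unit for moment of inertia would be e.g. kg·m².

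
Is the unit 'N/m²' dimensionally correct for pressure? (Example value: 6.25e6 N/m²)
Yes

pressure has SI base units: kg / (m * s^2)
N/m² reduces to the same SI base units, so it is a valid unit for pressure.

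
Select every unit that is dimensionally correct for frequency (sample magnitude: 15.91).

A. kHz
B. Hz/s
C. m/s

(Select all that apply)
A

frequency has SI base units: 1 / s

Checking each option against 1 / s:
  A. kHz: ✓ matches
  B. Hz/s: ✗ does not match
  C. m/s: ✗ does not match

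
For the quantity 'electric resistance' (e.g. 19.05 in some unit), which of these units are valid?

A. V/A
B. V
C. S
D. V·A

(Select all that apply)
A

electric resistance has SI base units: kg * m^2 / (A^2 * s^3)

Checking each option against kg * m^2 / (A^2 * s^3):
  A. V/A: ✓ matches
  B. V: ✗ does not match
  C. S: ✗ does not match
  D. V·A: ✗ does not match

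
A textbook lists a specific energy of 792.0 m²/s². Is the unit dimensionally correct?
Yes

specific energy has SI base units: m^2 / s^2
m²/s² reduces to the same SI base units, so it is a valid unit for specific energy.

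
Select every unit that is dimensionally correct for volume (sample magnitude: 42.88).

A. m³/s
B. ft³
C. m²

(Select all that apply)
B

volume has SI base units: m^3

Checking each option against m^3:
  A. m³/s: ✗ does not match
  B. ft³: ✓ matches
  C. m²: ✗ does not match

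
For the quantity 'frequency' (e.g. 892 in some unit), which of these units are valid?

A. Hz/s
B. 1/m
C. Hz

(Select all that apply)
C

frequency has SI base units: 1 / s

Checking each option against 1 / s:
  A. Hz/s: ✗ does not match
  B. 1/m: ✗ does not match
  C. Hz: ✓ matches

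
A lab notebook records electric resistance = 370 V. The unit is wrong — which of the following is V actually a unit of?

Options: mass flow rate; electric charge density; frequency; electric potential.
electric potential

electric resistance should have units dimensionally equivalent to kg * m^2 / (A^2 * s^3) (e.g. Ω).
The given unit 'V' reduces to kg * m^2 / (A * s^3). Of the listed options, that is the dimensionality of electric potential.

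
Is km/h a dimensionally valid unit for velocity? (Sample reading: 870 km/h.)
Yes

velocity has SI base units: m / s
km/h reduces to the same SI base units, so it is a valid unit for velocity.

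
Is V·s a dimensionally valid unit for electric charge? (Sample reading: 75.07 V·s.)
No

electric charge has SI base units: A * s
V·s does NOT reduce to A * s; a valid unit for electric charge would be e.g. C.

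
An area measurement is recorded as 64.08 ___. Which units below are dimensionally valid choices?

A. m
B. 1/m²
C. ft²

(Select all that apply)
C

area has SI base units: m^2

Checking each option against m^2:
  A. m: ✗ does not match
  B. 1/m²: ✗ does not match
  C. ft²: ✓ matches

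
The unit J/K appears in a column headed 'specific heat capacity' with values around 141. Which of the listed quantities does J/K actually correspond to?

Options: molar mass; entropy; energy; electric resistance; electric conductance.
entropy

specific heat capacity should have units dimensionally equivalent to m^2 / (s^2 * K) (e.g. J/(kg·K)).
The given unit 'J/K' reduces to kg * m^2 / (s^2 * K). Of the listed options, that is the dimensionality of entropy.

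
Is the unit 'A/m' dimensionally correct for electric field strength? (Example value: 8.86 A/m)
No

electric field strength has SI base units: kg * m / (A * s^3)
A/m does NOT reduce to kg * m / (A * s^3); a valid unit for electric field strength would be e.g. V/m.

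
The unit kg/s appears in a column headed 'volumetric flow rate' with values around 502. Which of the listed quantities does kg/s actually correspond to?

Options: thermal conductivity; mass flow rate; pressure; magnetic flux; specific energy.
mass flow rate

volumetric flow rate should have units dimensionally equivalent to m^3 / s (e.g. m³/s).
The given unit 'kg/s' reduces to kg / s. Of the listed options, that is the dimensionality of mass flow rate.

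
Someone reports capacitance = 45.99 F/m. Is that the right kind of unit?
No

capacitance has SI base units: A^2 * s^4 / (kg * m^2)
F/m does NOT reduce to A^2 * s^4 / (kg * m^2); a valid unit for capacitance would be e.g. F.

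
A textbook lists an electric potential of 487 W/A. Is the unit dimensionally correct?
Yes

electric potential has SI base units: kg * m^2 / (A * s^3)
W/A reduces to the same SI base units, so it is a valid unit for electric potential.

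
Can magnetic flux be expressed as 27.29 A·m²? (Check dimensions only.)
No

magnetic flux has SI base units: kg * m^2 / (A * s^2)
A·m² does NOT reduce to kg * m^2 / (A * s^2); a valid unit for magnetic flux would be e.g. Wb.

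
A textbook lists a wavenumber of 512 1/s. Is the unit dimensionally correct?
No

wavenumber has SI base units: 1 / m
1/s does NOT reduce to 1 / m; a valid unit for wavenumber would be e.g. 1/m.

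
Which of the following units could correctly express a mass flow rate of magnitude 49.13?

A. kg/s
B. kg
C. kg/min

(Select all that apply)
A, C

mass flow rate has SI base units: kg / s

Checking each option against kg / s:
  A. kg/s: ✓ matches
  B. kg: ✗ does not match
  C. kg/min: ✓ matches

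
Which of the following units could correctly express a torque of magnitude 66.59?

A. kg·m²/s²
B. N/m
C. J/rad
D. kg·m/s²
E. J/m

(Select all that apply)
A, C

torque has SI base units: kg * m^2 / s^2

Checking each option against kg * m^2 / s^2:
  A. kg·m²/s²: ✓ matches
  B. N/m: ✗ does not match
  C. J/rad: ✓ matches
  D. kg·m/s²: ✗ does not match
  E. J/m: ✗ does not match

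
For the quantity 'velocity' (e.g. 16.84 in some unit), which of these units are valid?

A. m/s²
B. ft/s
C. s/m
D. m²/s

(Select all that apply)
B

velocity has SI base units: m / s

Checking each option against m / s:
  A. m/s²: ✗ does not match
  B. ft/s: ✓ matches
  C. s/m: ✗ does not match
  D. m²/s: ✗ does not match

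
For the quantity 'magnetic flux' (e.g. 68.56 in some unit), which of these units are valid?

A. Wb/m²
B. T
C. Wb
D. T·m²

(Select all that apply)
C, D

magnetic flux has SI base units: kg * m^2 / (A * s^2)

Checking each option against kg * m^2 / (A * s^2):
  A. Wb/m²: ✗ does not match
  B. T: ✗ does not match
  C. Wb: ✓ matches
  D. T·m²: ✓ matches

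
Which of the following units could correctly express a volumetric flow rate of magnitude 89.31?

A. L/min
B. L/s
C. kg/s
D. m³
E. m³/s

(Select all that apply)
A, B, E

volumetric flow rate has SI base units: m^3 / s

Checking each option against m^3 / s:
  A. L/min: ✓ matches
  B. L/s: ✓ matches
  C. kg/s: ✗ does not match
  D. m³: ✗ does not match
  E. m³/s: ✓ matches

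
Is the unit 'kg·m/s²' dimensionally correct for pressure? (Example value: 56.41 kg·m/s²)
No

pressure has SI base units: kg / (m * s^2)
kg·m/s² does NOT reduce to kg / (m * s^2); a valid unit for pressure would be e.g. Pa.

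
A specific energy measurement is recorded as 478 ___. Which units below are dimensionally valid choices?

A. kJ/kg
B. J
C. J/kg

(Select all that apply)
A, C

specific energy has SI base units: m^2 / s^2

Checking each option against m^2 / s^2:
  A. kJ/kg: ✓ matches
  B. J: ✗ does not match
  C. J/kg: ✓ matches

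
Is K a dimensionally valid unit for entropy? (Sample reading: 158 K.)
No

entropy has SI base units: kg * m^2 / (s^2 * K)
K does NOT reduce to kg * m^2 / (s^2 * K); a valid unit for entropy would be e.g. J/K.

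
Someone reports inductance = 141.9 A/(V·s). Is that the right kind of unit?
No

inductance has SI base units: kg * m^2 / (A^2 * s^2)
A/(V·s) does NOT reduce to kg * m^2 / (A^2 * s^2); a valid unit for inductance would be e.g. H.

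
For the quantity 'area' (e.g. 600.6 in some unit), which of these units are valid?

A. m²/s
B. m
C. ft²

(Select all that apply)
C

area has SI base units: m^2

Checking each option against m^2:
  A. m²/s: ✗ does not match
  B. m: ✗ does not match
  C. ft²: ✓ matches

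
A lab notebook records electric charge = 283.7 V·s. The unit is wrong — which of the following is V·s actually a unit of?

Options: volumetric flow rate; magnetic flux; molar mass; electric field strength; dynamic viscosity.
magnetic flux

electric charge should have units dimensionally equivalent to A * s (e.g. C).
The given unit 'V·s' reduces to kg * m^2 / (A * s^2). Of the listed options, that is the dimensionality of magnetic flux.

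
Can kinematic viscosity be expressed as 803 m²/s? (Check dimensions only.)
Yes

kinematic viscosity has SI base units: m^2 / s
m²/s reduces to the same SI base units, so it is a valid unit for kinematic viscosity.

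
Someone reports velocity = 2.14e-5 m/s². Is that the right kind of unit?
No

velocity has SI base units: m / s
m/s² does NOT reduce to m / s; a valid unit for velocity would be e.g. m/s.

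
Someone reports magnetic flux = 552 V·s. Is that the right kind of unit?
Yes

magnetic flux has SI base units: kg * m^2 / (A * s^2)
V·s reduces to the same SI base units, so it is a valid unit for magnetic flux.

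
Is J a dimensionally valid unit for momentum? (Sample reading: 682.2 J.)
No

momentum has SI base units: kg * m / s
J does NOT reduce to kg * m / s; a valid unit for momentum would be e.g. kg·m/s.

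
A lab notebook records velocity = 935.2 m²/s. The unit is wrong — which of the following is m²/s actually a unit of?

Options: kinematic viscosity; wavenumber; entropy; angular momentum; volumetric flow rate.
kinematic viscosity

velocity should have units dimensionally equivalent to m / s (e.g. m/s).
The given unit 'm²/s' reduces to m^2 / s. Of the listed options, that is the dimensionality of kinematic viscosity.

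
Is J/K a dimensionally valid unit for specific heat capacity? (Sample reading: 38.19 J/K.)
No

specific heat capacity has SI base units: m^2 / (s^2 * K)
J/K does NOT reduce to m^2 / (s^2 * K); a valid unit for specific heat capacity would be e.g. J/(kg·K).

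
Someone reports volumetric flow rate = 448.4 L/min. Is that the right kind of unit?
Yes

volumetric flow rate has SI base units: m^3 / s
L/min reduces to the same SI base units, so it is a valid unit for volumetric flow rate.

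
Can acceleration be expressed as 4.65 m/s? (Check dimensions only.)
No

acceleration has SI base units: m / s^2
m/s does NOT reduce to m / s^2; a valid unit for acceleration would be e.g. m/s².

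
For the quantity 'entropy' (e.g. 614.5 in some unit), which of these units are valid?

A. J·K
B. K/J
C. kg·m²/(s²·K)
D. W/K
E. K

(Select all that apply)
C

entropy has SI base units: kg * m^2 / (s^2 * K)

Checking each option against kg * m^2 / (s^2 * K):
  A. J·K: ✗ does not match
  B. K/J: ✗ does not match
  C. kg·m²/(s²·K): ✓ matches
  D. W/K: ✗ does not match
  E. K: ✗ does not match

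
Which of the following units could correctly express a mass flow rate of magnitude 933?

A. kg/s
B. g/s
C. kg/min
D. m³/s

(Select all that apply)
A, B, C

mass flow rate has SI base units: kg / s

Checking each option against kg / s:
  A. kg/s: ✓ matches
  B. g/s: ✓ matches
  C. kg/min: ✓ matches
  D. m³/s: ✗ does not match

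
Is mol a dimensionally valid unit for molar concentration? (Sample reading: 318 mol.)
No

molar concentration has SI base units: mol / m^3
mol does NOT reduce to mol / m^3; a valid unit for molar concentration would be e.g. mol/m³.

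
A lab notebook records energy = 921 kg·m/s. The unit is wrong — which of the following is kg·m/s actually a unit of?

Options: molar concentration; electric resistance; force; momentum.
momentum

energy should have units dimensionally equivalent to kg * m^2 / s^2 (e.g. J).
The given unit 'kg·m/s' reduces to kg * m / s. Of the listed options, that is the dimensionality of momentum.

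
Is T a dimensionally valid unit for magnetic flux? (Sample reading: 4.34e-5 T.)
No

magnetic flux has SI base units: kg * m^2 / (A * s^2)
T does NOT reduce to kg * m^2 / (A * s^2); a valid unit for magnetic flux would be e.g. Wb.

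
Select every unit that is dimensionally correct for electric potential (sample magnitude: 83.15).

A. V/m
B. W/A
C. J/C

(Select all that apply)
B, C

electric potential has SI base units: kg * m^2 / (A * s^3)

Checking each option against kg * m^2 / (A * s^3):
  A. V/m: ✗ does not match
  B. W/A: ✓ matches
  C. J/C: ✓ matches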